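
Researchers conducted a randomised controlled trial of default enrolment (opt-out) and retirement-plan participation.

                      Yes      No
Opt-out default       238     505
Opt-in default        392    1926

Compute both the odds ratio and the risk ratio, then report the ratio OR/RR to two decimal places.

1.22

Cells: a = 238, b = 505, c = 392, d = 1926.
OR = (238·1926)/(505·392) = 458388/197960 = 2.31556
Risk in exposed = 238/743 = 0.32032; risk in unexposed = 392/2318 = 0.16911; RR = 1.89415
OR/RR = 2.31556 / 1.89415 = 1.22248
The outcome is not rare, so the OR lies further from 1 than the RR.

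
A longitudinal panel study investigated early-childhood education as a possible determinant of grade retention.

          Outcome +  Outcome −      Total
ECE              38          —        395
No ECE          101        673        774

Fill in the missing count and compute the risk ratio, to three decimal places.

0.737

The missing cell is in the exposed row: 395 − 38 = 357.
So a = 38, b = 357, c = 101, d = 673.
RR = [a/(a+b)] / [c/(c+d)] = (38/395) / (101/774) = 0.09620/0.13049 = 0.73724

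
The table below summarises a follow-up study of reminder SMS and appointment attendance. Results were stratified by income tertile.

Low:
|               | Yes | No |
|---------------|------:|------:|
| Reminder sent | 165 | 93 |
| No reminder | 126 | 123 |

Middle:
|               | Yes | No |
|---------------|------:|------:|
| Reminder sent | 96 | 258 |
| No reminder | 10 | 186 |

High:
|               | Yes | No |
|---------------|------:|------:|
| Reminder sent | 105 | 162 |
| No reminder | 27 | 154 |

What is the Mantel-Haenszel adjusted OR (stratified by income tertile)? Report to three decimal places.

2.891

OR_MH = Σ(aᵢdᵢ/nᵢ) / Σ(bᵢcᵢ/nᵢ), where nᵢ is the stratum total.
Stratum 1 (Low): n = 507; a·d/n = 165·123/507 = 40.0296; b·c/n = 93·126/507 = 23.1124
Stratum 2 (Middle): n = 550; a·d/n = 96·186/550 = 32.4655; b·c/n = 258·10/550 = 4.6909
Stratum 3 (High): n = 448; a·d/n = 105·154/448 = 36.0938; b·c/n = 162·27/448 = 9.7634
OR_MH = (40.0296 + 32.4655 + 36.0938) / (23.1124 + 4.6909 + 9.7634) = 108.5888 / 37.5667 = 2.89056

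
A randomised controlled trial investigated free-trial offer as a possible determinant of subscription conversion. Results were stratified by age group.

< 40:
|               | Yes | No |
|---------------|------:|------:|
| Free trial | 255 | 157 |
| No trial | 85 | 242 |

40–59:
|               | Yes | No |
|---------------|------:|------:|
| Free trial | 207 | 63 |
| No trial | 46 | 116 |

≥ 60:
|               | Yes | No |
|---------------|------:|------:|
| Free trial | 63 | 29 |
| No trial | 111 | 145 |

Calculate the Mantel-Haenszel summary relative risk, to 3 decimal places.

RR_MH = Σ(aᵢ·n₀ᵢ/nᵢ) / Σ(cᵢ·n₁ᵢ/nᵢ), with n₁ᵢ = aᵢ+bᵢ (exposed), n₀ᵢ = cᵢ+dᵢ (unexposed), nᵢ = n₁ᵢ+n₀ᵢ.
Stratum 1 (< 40): n₁ = 412, n₀ = 327, n = 739; a·n₀/n = 255·327/739 = 112.8349; c·n₁/n = 85·412/739 = 47.3884
Stratum 2 (40–59): n₁ = 270, n₀ = 162, n = 432; a·n₀/n = 207·162/432 = 77.6250; c·n₁/n = 46·270/432 = 28.7500
Stratum 3 (≥ 60): n₁ = 92, n₀ = 256, n = 348; a·n₀/n = 63·256/348 = 46.3448; c·n₁/n = 111·92/348 = 29.3448
RR_MH = (112.8349 + 77.6250 + 46.3448) / (47.3884 + 28.7500 + 29.3448) = 236.8047 / 105.4832 = 2.24495

2.245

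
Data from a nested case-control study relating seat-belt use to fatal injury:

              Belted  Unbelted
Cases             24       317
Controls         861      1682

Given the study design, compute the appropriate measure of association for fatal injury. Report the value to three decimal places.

0.148

Reading the table with exposure as columns: a = 24 (Belted, case), b = 861 (Belted, non-case), c = 317 (Unbelted, case), d = 1682.
This is a nested case-control study: participants were sampled on outcome status, so risks in the source population cannot be estimated directly — relative risk is not valid here. The odds ratio is the appropriate measure.
OR = (a·d)/(b·c) = (24 × 1682) / (861 × 317) = 40368 / 272937 = 0.14790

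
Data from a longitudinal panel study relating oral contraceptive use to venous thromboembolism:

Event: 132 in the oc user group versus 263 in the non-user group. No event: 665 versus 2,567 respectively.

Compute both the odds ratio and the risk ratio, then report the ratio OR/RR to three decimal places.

1.087

From the description: a = 132, b = 665, c = 263, d = 2567.
OR = (132·2567)/(665·263) = 338844/174895 = 1.93741
Risk in exposed = 132/797 = 0.16562; risk in unexposed = 263/2830 = 0.09293; RR = 1.78216
OR/RR = 1.93741 / 1.78216 = 1.08712
The outcome is not rare, so the OR lies further from 1 than the RR.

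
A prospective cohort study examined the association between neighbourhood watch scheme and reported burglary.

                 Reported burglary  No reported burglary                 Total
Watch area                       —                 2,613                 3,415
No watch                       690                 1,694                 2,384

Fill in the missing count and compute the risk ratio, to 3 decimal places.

The missing cell is in the exposed row: 3415 − 2613 = 802.
So a = 802, b = 2613, c = 690, d = 1694.
RR = [a/(a+b)] / [c/(c+d)] = (802/3415) / (690/2384) = 0.23485/0.28943 = 0.81141

0.811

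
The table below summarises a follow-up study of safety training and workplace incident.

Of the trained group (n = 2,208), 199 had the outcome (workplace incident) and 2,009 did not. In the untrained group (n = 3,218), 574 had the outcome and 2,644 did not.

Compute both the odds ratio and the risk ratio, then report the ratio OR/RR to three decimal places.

0.903

From the description: a = 199, b = 2009, c = 574, d = 2644.
OR = (199·2644)/(2009·574) = 526156/1153166 = 0.45627
Risk in exposed = 199/2208 = 0.09013; risk in unexposed = 574/3218 = 0.17837; RR = 0.50528
OR/RR = 0.45627 / 0.50528 = 0.90301
The outcome is not rare, so the OR lies further from 1 than the RR.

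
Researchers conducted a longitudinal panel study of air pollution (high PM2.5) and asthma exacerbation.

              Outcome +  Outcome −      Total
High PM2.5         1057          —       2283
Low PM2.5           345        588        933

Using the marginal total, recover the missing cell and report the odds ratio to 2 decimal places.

1.47

The missing cell is in the exposed row: 2283 − 1057 = 1226.
So a = 1057, b = 1226, c = 345, d = 588.
OR = (a·d)/(b·c) = (1057 × 588) / (1226 × 345) = 621516 / 422970 = 1.46941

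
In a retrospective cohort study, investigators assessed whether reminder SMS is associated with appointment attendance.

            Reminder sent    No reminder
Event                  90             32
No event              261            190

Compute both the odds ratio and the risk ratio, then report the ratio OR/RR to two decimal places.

Reading the table with exposure as columns: a = 90 (Reminder sent, case), b = 261 (Reminder sent, non-case), c = 32 (No reminder, case), d = 190.
OR = (90·190)/(261·32) = 17100/8352 = 2.04741
Risk in exposed = 90/351 = 0.25641; risk in unexposed = 32/222 = 0.14414; RR = 1.77885
OR/RR = 2.04741 / 1.77885 = 1.15098
The outcome is not rare, so the OR lies further from 1 than the RR.

1.15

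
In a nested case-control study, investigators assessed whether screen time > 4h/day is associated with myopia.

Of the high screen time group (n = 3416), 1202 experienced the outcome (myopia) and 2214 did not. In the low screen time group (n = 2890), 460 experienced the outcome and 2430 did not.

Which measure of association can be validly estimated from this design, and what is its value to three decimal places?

2.868

From the description: a = 1202, b = 2214, c = 460, d = 2430.
This is a nested case-control study: participants were sampled on outcome status, so risks in the source population cannot be estimated directly — relative risk is not valid here. The odds ratio is the appropriate measure.
OR = (a·d)/(b·c) = (1202 × 2430) / (2214 × 460) = 2920860 / 1018440 = 2.86797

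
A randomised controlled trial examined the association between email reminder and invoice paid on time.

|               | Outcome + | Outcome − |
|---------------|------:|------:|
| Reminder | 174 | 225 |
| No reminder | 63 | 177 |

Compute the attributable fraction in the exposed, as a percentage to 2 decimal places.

39.81

Cells: a = 174, b = 225, c = 63, d = 177.
Risk in exposed = 174/399 = 0.43609; risk in unexposed = 63/240 = 0.26250.
RR = 0.43609/0.26250 = 1.66130
AR% = (RR − 1)/RR × 100 = (1.66130 − 1)/1.66130 × 100 = 39.8060%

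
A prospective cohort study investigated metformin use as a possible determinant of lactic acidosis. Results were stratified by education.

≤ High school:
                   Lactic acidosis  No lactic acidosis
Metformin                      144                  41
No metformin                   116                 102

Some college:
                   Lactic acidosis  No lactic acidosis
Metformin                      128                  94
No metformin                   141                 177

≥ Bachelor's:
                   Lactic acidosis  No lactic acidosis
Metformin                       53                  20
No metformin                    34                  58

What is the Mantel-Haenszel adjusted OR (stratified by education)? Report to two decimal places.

2.40

OR_MH = Σ(aᵢdᵢ/nᵢ) / Σ(bᵢcᵢ/nᵢ), where nᵢ is the stratum total.
Stratum 1 (≤ High school): n = 403; a·d/n = 144·102/403 = 36.4467; b·c/n = 41·116/403 = 11.8015
Stratum 2 (Some college): n = 540; a·d/n = 128·177/540 = 41.9556; b·c/n = 94·141/540 = 24.5444
Stratum 3 (≥ Bachelor's): n = 165; a·d/n = 53·58/165 = 18.6303; b·c/n = 20·34/165 = 4.1212
OR_MH = (36.4467 + 41.9556 + 18.6303) / (11.8015 + 24.5444 + 4.1212) = 97.0325 / 40.4671 = 2.39781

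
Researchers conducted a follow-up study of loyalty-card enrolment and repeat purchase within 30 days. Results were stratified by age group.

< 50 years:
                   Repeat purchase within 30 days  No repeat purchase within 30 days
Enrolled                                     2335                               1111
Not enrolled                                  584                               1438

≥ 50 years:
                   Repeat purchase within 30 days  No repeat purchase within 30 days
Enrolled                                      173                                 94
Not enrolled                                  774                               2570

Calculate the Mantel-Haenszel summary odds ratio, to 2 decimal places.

OR_MH = Σ(aᵢdᵢ/nᵢ) / Σ(bᵢcᵢ/nᵢ), where nᵢ is the stratum total.
Stratum 1 (< 50 years): n = 5468; a·d/n = 2335·1438/5468 = 614.0691; b·c/n = 1111·584/5468 = 118.6584
Stratum 2 (≥ 50 years): n = 3611; a·d/n = 173·2570/3611 = 123.1266; b·c/n = 94·774/3611 = 20.1484
OR_MH = (614.0691 + 123.1266) / (118.6584 + 20.1484) = 737.1957 / 138.8068 = 5.31095

5.31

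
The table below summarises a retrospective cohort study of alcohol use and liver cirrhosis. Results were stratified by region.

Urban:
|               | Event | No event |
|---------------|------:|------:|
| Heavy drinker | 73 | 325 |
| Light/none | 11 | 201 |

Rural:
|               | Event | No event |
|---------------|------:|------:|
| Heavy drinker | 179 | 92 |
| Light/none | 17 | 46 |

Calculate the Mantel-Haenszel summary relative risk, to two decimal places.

2.82

RR_MH = Σ(aᵢ·n₀ᵢ/nᵢ) / Σ(cᵢ·n₁ᵢ/nᵢ), with n₁ᵢ = aᵢ+bᵢ (exposed), n₀ᵢ = cᵢ+dᵢ (unexposed), nᵢ = n₁ᵢ+n₀ᵢ.
Stratum 1 (Urban): n₁ = 398, n₀ = 212, n = 610; a·n₀/n = 73·212/610 = 25.3705; c·n₁/n = 11·398/610 = 7.1770
Stratum 2 (Rural): n₁ = 271, n₀ = 63, n = 334; a·n₀/n = 179·63/334 = 33.7635; c·n₁/n = 17·271/334 = 13.7934
RR_MH = (25.3705 + 33.7635) / (7.1770 + 13.7934) = 59.1340 / 20.9705 = 2.81987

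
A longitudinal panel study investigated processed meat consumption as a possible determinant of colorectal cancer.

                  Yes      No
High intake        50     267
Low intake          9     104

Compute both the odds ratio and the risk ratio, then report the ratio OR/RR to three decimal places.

Cells: a = 50, b = 267, c = 9, d = 104.
OR = (50·104)/(267·9) = 5200/2403 = 2.16396
Risk in exposed = 50/317 = 0.15773; risk in unexposed = 9/113 = 0.07965; RR = 1.98037
OR/RR = 2.16396 / 1.98037 = 1.09270
The outcome is not rare, so the OR lies further from 1 than the RR.

1.093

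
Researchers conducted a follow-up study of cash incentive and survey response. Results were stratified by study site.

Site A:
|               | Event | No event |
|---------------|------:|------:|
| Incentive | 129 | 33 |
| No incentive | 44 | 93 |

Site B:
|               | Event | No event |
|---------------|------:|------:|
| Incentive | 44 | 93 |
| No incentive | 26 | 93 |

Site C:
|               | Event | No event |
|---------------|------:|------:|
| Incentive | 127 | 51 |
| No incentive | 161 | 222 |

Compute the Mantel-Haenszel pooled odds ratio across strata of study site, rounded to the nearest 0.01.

OR_MH = Σ(aᵢdᵢ/nᵢ) / Σ(bᵢcᵢ/nᵢ), where nᵢ is the stratum total.
Stratum 1 (Site A): n = 299; a·d/n = 129·93/299 = 40.1237; b·c/n = 33·44/299 = 4.8562
Stratum 2 (Site B): n = 256; a·d/n = 44·93/256 = 15.9844; b·c/n = 93·26/256 = 9.4453
Stratum 3 (Site C): n = 561; a·d/n = 127·222/561 = 50.2567; b·c/n = 51·161/561 = 14.6364
OR_MH = (40.1237 + 15.9844 + 50.2567) / (4.8562 + 9.4453 + 14.6364) = 106.3648 / 28.9379 = 3.67563

3.68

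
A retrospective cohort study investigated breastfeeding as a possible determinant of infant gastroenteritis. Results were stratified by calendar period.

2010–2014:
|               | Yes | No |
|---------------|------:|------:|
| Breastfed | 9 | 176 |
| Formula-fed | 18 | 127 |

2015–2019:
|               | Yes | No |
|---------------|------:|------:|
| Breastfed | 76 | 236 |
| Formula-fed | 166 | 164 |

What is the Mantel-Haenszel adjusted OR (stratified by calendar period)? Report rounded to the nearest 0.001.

OR_MH = Σ(aᵢdᵢ/nᵢ) / Σ(bᵢcᵢ/nᵢ), where nᵢ is the stratum total.
Stratum 1 (2010–2014): n = 330; a·d/n = 9·127/330 = 3.4636; b·c/n = 176·18/330 = 9.6000
Stratum 2 (2015–2019): n = 642; a·d/n = 76·164/642 = 19.4143; b·c/n = 236·166/642 = 61.0218
OR_MH = (3.4636 + 19.4143) / (9.6000 + 61.0218) = 22.8780 / 70.6218 = 0.32395

0.324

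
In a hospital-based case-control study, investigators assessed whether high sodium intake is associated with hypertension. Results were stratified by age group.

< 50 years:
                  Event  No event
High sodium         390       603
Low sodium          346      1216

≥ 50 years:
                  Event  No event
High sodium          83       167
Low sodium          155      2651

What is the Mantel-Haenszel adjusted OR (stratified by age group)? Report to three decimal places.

2.858

OR_MH = Σ(aᵢdᵢ/nᵢ) / Σ(bᵢcᵢ/nᵢ), where nᵢ is the stratum total.
Stratum 1 (< 50 years): n = 2555; a·d/n = 390·1216/2555 = 185.6125; b·c/n = 603·346/2555 = 81.6587
Stratum 2 (≥ 50 years): n = 3056; a·d/n = 83·2651/3056 = 72.0003; b·c/n = 167·155/3056 = 8.4702
OR_MH = (185.6125 + 72.0003) / (81.6587 + 8.4702) = 257.6129 / 90.1289 = 2.85827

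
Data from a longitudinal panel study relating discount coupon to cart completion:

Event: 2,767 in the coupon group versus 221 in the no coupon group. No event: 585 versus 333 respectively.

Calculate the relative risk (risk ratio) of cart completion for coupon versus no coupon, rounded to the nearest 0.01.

2.07

From the description: a = 2767, b = 585, c = 221, d = 333.
Risk in exposed = 2767/3352 = 0.82548; risk in unexposed = 221/554 = 0.39892.
RR = 0.82548 / 0.39892 = 2.06930
The risk among the exposed is 2.07 times that among the unexposed.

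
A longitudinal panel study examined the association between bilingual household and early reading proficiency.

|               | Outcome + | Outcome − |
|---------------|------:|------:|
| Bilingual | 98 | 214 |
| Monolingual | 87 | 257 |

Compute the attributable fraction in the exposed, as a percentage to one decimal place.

Cells: a = 98, b = 214, c = 87, d = 257.
Risk in exposed = 98/312 = 0.31410; risk in unexposed = 87/344 = 0.25291.
RR = 0.31410/0.25291 = 1.24197
AR% = (RR − 1)/RR × 100 = (1.24197 − 1)/1.24197 × 100 = 19.4827%

19.5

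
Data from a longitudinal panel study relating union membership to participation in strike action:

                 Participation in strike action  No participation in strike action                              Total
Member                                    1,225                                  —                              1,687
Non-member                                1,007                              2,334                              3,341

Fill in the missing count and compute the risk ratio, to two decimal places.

2.41

The missing cell is in the exposed row: 1687 − 1225 = 462.
So a = 1225, b = 462, c = 1007, d = 2334.
RR = [a/(a+b)] / [c/(c+d)] = (1225/1687) / (1007/3341) = 0.72614/0.30141 = 2.40917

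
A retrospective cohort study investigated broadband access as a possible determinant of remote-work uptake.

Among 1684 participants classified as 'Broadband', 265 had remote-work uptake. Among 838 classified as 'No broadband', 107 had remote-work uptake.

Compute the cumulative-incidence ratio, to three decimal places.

From the description: a = 265, b = 1419, c = 107, d = 731.
Risk in exposed = 265/1684 = 0.15736; risk in unexposed = 107/838 = 0.12768.
RR = 0.15736 / 0.12768 = 1.23244
The risk among the exposed is 1.23 times that among the unexposed.

1.232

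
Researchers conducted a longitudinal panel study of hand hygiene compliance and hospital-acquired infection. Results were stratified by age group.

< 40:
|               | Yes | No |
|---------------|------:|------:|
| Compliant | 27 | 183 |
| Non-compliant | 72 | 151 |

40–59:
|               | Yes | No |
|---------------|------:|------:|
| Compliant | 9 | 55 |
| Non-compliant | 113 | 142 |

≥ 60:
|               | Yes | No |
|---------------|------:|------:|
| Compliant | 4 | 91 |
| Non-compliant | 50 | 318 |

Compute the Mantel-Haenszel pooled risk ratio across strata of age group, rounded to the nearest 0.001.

0.358

RR_MH = Σ(aᵢ·n₀ᵢ/nᵢ) / Σ(cᵢ·n₁ᵢ/nᵢ), with n₁ᵢ = aᵢ+bᵢ (exposed), n₀ᵢ = cᵢ+dᵢ (unexposed), nᵢ = n₁ᵢ+n₀ᵢ.
Stratum 1 (< 40): n₁ = 210, n₀ = 223, n = 433; a·n₀/n = 27·223/433 = 13.9053; c·n₁/n = 72·210/433 = 34.9192
Stratum 2 (40–59): n₁ = 64, n₀ = 255, n = 319; a·n₀/n = 9·255/319 = 7.1944; c·n₁/n = 113·64/319 = 22.6708
Stratum 3 (≥ 60): n₁ = 95, n₀ = 368, n = 463; a·n₀/n = 4·368/463 = 3.1793; c·n₁/n = 50·95/463 = 10.2592
RR_MH = (13.9053 + 7.1944 + 3.1793) / (34.9192 + 22.6708 + 10.2592) = 24.2789 / 67.8492 = 0.35784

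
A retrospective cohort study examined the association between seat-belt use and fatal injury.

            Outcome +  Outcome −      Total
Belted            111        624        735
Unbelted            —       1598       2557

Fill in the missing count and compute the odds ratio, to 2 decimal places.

0.30

The missing cell is in the unexposed row: 2557 − 1598 = 959.
So a = 111, b = 624, c = 959, d = 1598.
OR = (a·d)/(b·c) = (111 × 1598) / (624 × 959) = 177378 / 598416 = 0.29641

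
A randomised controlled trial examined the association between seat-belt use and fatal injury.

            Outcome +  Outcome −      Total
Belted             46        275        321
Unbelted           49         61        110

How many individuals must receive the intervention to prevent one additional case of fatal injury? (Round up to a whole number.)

4

Risk in treated group = 46/321 = 0.14330; risk in control = 49/110 = 0.44545.
Absolute risk reduction = 0.44545 − 0.14330 = 0.30215
NNT = 1 / ARR = 1 / 0.30215 = 3.310 → round up → 4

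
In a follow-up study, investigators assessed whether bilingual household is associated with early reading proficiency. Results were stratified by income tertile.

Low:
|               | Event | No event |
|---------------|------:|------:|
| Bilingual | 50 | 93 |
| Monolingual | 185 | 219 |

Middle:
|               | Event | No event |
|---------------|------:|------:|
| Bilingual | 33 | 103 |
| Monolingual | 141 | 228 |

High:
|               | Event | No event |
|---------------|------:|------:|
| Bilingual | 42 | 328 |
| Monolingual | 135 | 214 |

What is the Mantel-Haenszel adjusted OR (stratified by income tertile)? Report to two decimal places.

0.39

OR_MH = Σ(aᵢdᵢ/nᵢ) / Σ(bᵢcᵢ/nᵢ), where nᵢ is the stratum total.
Stratum 1 (Low): n = 547; a·d/n = 50·219/547 = 20.0183; b·c/n = 93·185/547 = 31.4534
Stratum 2 (Middle): n = 505; a·d/n = 33·228/505 = 14.8990; b·c/n = 103·141/505 = 28.7584
Stratum 3 (High): n = 719; a·d/n = 42·214/719 = 12.5007; b·c/n = 328·135/719 = 61.5855
OR_MH = (20.0183 + 14.8990 + 12.5007) / (31.4534 + 28.7584 + 61.5855) = 47.4180 / 121.7973 = 0.38932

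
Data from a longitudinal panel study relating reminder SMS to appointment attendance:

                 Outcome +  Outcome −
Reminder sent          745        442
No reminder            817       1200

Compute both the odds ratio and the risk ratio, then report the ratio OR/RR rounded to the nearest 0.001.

1.598

Cells: a = 745, b = 442, c = 817, d = 1200.
OR = (745·1200)/(442·817) = 894000/361114 = 2.47567
Risk in exposed = 745/1187 = 0.62763; risk in unexposed = 817/2017 = 0.40506; RR = 1.54949
OR/RR = 2.47567 / 1.54949 = 1.59773
The outcome is not rare, so the OR lies further from 1 than the RR.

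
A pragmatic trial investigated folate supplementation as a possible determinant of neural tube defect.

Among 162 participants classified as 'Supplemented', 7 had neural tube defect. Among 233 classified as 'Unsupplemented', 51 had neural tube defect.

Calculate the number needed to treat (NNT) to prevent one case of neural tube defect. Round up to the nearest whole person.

Risk in treated group = 7/162 = 0.04321; risk in control = 51/233 = 0.21888.
Absolute risk reduction = 0.21888 − 0.04321 = 0.17567
NNT = 1 / ARR = 1 / 0.17567 = 5.692 → round up → 6

6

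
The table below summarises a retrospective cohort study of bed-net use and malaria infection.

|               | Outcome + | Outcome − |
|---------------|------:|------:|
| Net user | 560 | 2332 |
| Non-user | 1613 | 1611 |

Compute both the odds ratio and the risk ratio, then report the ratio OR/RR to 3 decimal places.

Cells: a = 560, b = 2332, c = 1613, d = 1611.
OR = (560·1611)/(2332·1613) = 902160/3761516 = 0.23984
Risk in exposed = 560/2892 = 0.19364; risk in unexposed = 1613/3224 = 0.50031; RR = 0.38704
OR/RR = 0.23984 / 0.38704 = 0.61968
The outcome is not rare, so the OR lies further from 1 than the RR.

0.620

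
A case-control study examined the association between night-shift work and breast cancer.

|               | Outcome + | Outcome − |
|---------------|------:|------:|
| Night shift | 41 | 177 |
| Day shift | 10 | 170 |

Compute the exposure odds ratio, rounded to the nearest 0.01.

3.94

Cells: a = 41, b = 177, c = 10, d = 170.
OR = (a·d)/(b·c) = (41 × 170) / (177 × 10) = 6970 / 1770 = 3.93785
The odds of breast cancer are about 3.94 times as high in the night shift group.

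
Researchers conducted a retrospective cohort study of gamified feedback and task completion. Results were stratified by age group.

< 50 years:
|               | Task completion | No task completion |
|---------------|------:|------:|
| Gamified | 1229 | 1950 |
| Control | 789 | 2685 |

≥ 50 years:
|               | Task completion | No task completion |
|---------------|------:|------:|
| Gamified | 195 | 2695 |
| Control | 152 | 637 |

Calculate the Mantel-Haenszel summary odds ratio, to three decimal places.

1.546

OR_MH = Σ(aᵢdᵢ/nᵢ) / Σ(bᵢcᵢ/nᵢ), where nᵢ is the stratum total.
Stratum 1 (< 50 years): n = 6653; a·d/n = 1229·2685/6653 = 495.9965; b·c/n = 1950·789/6653 = 231.2566
Stratum 2 (≥ 50 years): n = 3679; a·d/n = 195·637/3679 = 33.7633; b·c/n = 2695·152/3679 = 111.3455
OR_MH = (495.9965 + 33.7633) / (231.2566 + 111.3455) = 529.7598 / 342.6021 = 1.54628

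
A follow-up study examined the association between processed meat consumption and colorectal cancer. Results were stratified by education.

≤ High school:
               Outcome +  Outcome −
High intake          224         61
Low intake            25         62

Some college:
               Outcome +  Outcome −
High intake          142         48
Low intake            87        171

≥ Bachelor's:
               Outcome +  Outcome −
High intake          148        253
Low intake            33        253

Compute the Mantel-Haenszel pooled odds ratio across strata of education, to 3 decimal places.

OR_MH = Σ(aᵢdᵢ/nᵢ) / Σ(bᵢcᵢ/nᵢ), where nᵢ is the stratum total.
Stratum 1 (≤ High school): n = 372; a·d/n = 224·62/372 = 37.3333; b·c/n = 61·25/372 = 4.0995
Stratum 2 (Some college): n = 448; a·d/n = 142·171/448 = 54.2009; b·c/n = 48·87/448 = 9.3214
Stratum 3 (≥ Bachelor's): n = 687; a·d/n = 148·253/687 = 54.5036; b·c/n = 253·33/687 = 12.1528
OR_MH = (37.3333 + 54.2009 + 54.5036) / (4.0995 + 9.3214 + 12.1528) = 146.0379 / 25.5737 = 5.71046

5.710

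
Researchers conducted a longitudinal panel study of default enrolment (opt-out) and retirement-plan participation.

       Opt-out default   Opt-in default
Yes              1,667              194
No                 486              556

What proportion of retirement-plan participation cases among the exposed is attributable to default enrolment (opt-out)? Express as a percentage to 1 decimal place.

66.6

Reading the table with exposure as columns: a = 1667 (Opt-out default, case), b = 486 (Opt-out default, non-case), c = 194 (Opt-in default, case), d = 556.
Risk in exposed = 1667/2153 = 0.77427; risk in unexposed = 194/750 = 0.25867.
RR = 0.77427/0.25867 = 2.99331
AR% = (RR − 1)/RR × 100 = (2.99331 − 1)/2.99331 × 100 = 66.5921%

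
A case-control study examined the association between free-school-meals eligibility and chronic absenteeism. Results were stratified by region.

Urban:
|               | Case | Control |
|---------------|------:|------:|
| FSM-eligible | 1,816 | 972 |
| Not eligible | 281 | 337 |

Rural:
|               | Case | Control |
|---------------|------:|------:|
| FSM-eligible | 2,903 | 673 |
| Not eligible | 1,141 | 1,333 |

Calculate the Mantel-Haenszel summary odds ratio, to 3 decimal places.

3.956

OR_MH = Σ(aᵢdᵢ/nᵢ) / Σ(bᵢcᵢ/nᵢ), where nᵢ is the stratum total.
Stratum 1 (Urban): n = 3406; a·d/n = 1816·337/3406 = 179.6806; b·c/n = 972·281/3406 = 80.1914
Stratum 2 (Rural): n = 6050; a·d/n = 2903·1333/6050 = 639.6197; b·c/n = 673·1141/6050 = 126.9245
OR_MH = (179.6806 + 639.6197) / (80.1914 + 126.9245) = 819.3002 / 207.1159 = 3.95576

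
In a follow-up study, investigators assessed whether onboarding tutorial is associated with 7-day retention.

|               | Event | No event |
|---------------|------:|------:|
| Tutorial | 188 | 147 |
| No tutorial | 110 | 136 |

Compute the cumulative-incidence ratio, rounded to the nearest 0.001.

1.255

Cells: a = 188, b = 147, c = 110, d = 136.
Risk in exposed = 188/335 = 0.56119; risk in unexposed = 110/246 = 0.44715.
RR = 0.56119 / 0.44715 = 1.25503
The risk among the exposed is 1.26 times that among the unexposed.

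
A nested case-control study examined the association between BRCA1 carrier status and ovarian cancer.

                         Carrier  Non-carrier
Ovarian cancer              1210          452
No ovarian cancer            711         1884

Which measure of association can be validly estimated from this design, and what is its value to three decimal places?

7.093

Reading the table with exposure as columns: a = 1210 (Carrier, case), b = 711 (Carrier, non-case), c = 452 (Non-carrier, case), d = 1884.
This is a nested case-control study: participants were sampled on outcome status, so risks in the source population cannot be estimated directly — relative risk is not valid here. The odds ratio is the appropriate measure.
OR = (a·d)/(b·c) = (1210 × 1884) / (711 × 452) = 2279640 / 321372 = 7.09346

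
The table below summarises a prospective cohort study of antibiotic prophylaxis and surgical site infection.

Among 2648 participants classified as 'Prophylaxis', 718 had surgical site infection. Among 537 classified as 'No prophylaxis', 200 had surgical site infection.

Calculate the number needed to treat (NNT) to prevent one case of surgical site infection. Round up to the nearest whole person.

10

Risk in treated group = 718/2648 = 0.27115; risk in control = 200/537 = 0.37244.
Absolute risk reduction = 0.37244 − 0.27115 = 0.10129
NNT = 1 / ARR = 1 / 0.10129 = 9.873 → round up → 10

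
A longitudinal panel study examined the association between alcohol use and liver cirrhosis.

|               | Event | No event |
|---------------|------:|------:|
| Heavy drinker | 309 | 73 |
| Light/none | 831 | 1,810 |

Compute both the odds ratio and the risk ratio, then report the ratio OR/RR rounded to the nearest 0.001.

Cells: a = 309, b = 73, c = 831, d = 1810.
OR = (309·1810)/(73·831) = 559290/60663 = 9.21962
Risk in exposed = 309/382 = 0.80890; risk in unexposed = 831/2641 = 0.31465; RR = 2.57077
OR/RR = 9.21962 / 2.57077 = 3.58633
The outcome is not rare, so the OR lies further from 1 than the RR.

3.586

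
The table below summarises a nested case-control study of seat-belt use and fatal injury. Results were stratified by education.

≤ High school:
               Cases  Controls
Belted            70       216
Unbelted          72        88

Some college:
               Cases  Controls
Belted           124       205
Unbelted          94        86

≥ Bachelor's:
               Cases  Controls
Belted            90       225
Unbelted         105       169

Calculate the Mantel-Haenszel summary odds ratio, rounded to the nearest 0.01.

OR_MH = Σ(aᵢdᵢ/nᵢ) / Σ(bᵢcᵢ/nᵢ), where nᵢ is the stratum total.
Stratum 1 (≤ High school): n = 446; a·d/n = 70·88/446 = 13.8117; b·c/n = 216·72/446 = 34.8700
Stratum 2 (Some college): n = 509; a·d/n = 124·86/509 = 20.9509; b·c/n = 205·94/509 = 37.8585
Stratum 3 (≥ Bachelor's): n = 589; a·d/n = 90·169/589 = 25.8234; b·c/n = 225·105/589 = 40.1104
OR_MH = (13.8117 + 20.9509 + 25.8234) / (34.8700 + 37.8585 + 40.1104) = 60.5860 / 112.8389 = 0.53692

0.54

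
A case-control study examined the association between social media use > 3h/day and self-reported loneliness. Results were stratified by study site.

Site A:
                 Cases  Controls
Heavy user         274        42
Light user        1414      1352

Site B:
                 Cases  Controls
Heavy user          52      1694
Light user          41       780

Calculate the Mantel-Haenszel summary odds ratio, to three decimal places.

2.936

OR_MH = Σ(aᵢdᵢ/nᵢ) / Σ(bᵢcᵢ/nᵢ), where nᵢ is the stratum total.
Stratum 1 (Site A): n = 3082; a·d/n = 274·1352/3082 = 120.1973; b·c/n = 42·1414/3082 = 19.2693
Stratum 2 (Site B): n = 2567; a·d/n = 52·780/2567 = 15.8005; b·c/n = 1694·41/2567 = 27.0565
OR_MH = (120.1973 + 15.8005) / (19.2693 + 27.0565) = 135.9978 / 46.3258 = 2.93568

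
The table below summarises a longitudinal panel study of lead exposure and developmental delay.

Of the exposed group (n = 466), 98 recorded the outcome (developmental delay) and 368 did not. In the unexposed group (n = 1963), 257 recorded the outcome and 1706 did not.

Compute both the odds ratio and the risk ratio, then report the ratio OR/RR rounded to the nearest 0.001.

From the description: a = 98, b = 368, c = 257, d = 1706.
OR = (98·1706)/(368·257) = 167188/94576 = 1.76776
Risk in exposed = 98/466 = 0.21030; risk in unexposed = 257/1963 = 0.13092; RR = 1.60630
OR/RR = 1.76776 / 1.60630 = 1.10052
The outcome is not rare, so the OR lies further from 1 than the RR.

1.101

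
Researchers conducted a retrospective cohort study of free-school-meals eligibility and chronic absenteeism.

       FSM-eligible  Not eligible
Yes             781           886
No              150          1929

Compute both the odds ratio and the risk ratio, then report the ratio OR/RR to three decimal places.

4.253

Reading the table with exposure as columns: a = 781 (FSM-eligible, case), b = 150 (FSM-eligible, non-case), c = 886 (Not eligible, case), d = 1929.
OR = (781·1929)/(150·886) = 1506549/132900 = 11.33596
Risk in exposed = 781/931 = 0.83888; risk in unexposed = 886/2815 = 0.31474; RR = 2.66530
OR/RR = 11.33596 / 2.66530 = 4.25317
The outcome is not rare, so the OR lies further from 1 than the RR.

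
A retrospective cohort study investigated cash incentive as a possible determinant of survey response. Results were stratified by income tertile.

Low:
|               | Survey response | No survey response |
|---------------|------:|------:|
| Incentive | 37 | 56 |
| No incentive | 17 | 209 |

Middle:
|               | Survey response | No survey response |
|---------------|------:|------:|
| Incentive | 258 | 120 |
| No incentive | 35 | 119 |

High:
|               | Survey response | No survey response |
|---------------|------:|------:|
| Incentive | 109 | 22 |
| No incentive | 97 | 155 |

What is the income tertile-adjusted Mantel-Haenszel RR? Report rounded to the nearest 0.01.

RR_MH = Σ(aᵢ·n₀ᵢ/nᵢ) / Σ(cᵢ·n₁ᵢ/nᵢ), with n₁ᵢ = aᵢ+bᵢ (exposed), n₀ᵢ = cᵢ+dᵢ (unexposed), nᵢ = n₁ᵢ+n₀ᵢ.
Stratum 1 (Low): n₁ = 93, n₀ = 226, n = 319; a·n₀/n = 37·226/319 = 26.2132; c·n₁/n = 17·93/319 = 4.9561
Stratum 2 (Middle): n₁ = 378, n₀ = 154, n = 532; a·n₀/n = 258·154/532 = 74.6842; c·n₁/n = 35·378/532 = 24.8684
Stratum 3 (High): n₁ = 131, n₀ = 252, n = 383; a·n₀/n = 109·252/383 = 71.7180; c·n₁/n = 97·131/383 = 33.1775
RR_MH = (26.2132 + 74.6842 + 71.7180) / (4.9561 + 24.8684 + 33.1775) = 172.6154 / 63.0021 = 2.73984

2.74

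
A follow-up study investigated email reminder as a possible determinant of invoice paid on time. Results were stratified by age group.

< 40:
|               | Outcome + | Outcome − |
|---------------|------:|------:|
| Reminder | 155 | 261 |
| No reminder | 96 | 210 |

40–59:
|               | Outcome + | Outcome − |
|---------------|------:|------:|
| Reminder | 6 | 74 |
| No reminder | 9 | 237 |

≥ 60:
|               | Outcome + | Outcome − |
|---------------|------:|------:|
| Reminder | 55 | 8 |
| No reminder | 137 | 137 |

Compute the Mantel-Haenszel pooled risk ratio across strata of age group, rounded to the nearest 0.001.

RR_MH = Σ(aᵢ·n₀ᵢ/nᵢ) / Σ(cᵢ·n₁ᵢ/nᵢ), with n₁ᵢ = aᵢ+bᵢ (exposed), n₀ᵢ = cᵢ+dᵢ (unexposed), nᵢ = n₁ᵢ+n₀ᵢ.
Stratum 1 (< 40): n₁ = 416, n₀ = 306, n = 722; a·n₀/n = 155·306/722 = 65.6925; c·n₁/n = 96·416/722 = 55.3130
Stratum 2 (40–59): n₁ = 80, n₀ = 246, n = 326; a·n₀/n = 6·246/326 = 4.5276; c·n₁/n = 9·80/326 = 2.2086
Stratum 3 (≥ 60): n₁ = 63, n₀ = 274, n = 337; a·n₀/n = 55·274/337 = 44.7181; c·n₁/n = 137·63/337 = 25.6113
RR_MH = (65.6925 + 4.5276 + 44.7181) / (55.3130 + 2.2086 + 25.6113) = 114.9382 / 83.1329 = 1.38258

1.383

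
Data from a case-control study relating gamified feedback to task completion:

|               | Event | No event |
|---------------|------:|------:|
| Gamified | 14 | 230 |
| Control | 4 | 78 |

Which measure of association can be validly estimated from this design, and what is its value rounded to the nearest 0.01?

1.19

Cells: a = 14, b = 230, c = 4, d = 78.
This is a case-control study: participants were sampled on outcome status, so risks in the source population cannot be estimated directly — relative risk is not valid here. The odds ratio is the appropriate measure.
OR = (a·d)/(b·c) = (14 × 78) / (230 × 4) = 1092 / 920 = 1.18696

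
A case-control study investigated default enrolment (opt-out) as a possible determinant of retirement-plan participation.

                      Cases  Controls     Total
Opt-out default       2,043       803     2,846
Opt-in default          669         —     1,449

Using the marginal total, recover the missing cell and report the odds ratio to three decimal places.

2.966

The missing cell is in the unexposed row: 1449 − 669 = 780.
So a = 2043, b = 803, c = 669, d = 780.
OR = (a·d)/(b·c) = (2043 × 780) / (803 × 669) = 1593540 / 537207 = 2.96634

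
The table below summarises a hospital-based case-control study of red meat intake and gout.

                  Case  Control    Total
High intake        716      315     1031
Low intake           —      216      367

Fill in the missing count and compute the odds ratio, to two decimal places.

3.25

The missing cell is in the unexposed row: 367 − 216 = 151.
So a = 716, b = 315, c = 151, d = 216.
OR = (a·d)/(b·c) = (716 × 216) / (315 × 151) = 154656 / 47565 = 3.25147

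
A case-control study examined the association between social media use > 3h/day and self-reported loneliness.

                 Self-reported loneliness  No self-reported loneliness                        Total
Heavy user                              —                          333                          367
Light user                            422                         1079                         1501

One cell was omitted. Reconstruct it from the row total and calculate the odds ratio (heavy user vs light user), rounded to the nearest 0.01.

The missing cell is in the exposed row: 367 − 333 = 34.
So a = 34, b = 333, c = 422, d = 1079.
OR = (a·d)/(b·c) = (34 × 1079) / (333 × 422) = 36686 / 140526 = 0.26106

0.26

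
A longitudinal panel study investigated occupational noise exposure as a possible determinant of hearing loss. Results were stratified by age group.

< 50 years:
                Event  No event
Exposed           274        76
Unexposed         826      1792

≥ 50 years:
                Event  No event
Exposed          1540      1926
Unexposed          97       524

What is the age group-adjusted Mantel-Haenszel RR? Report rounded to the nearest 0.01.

2.65

RR_MH = Σ(aᵢ·n₀ᵢ/nᵢ) / Σ(cᵢ·n₁ᵢ/nᵢ), with n₁ᵢ = aᵢ+bᵢ (exposed), n₀ᵢ = cᵢ+dᵢ (unexposed), nᵢ = n₁ᵢ+n₀ᵢ.
Stratum 1 (< 50 years): n₁ = 350, n₀ = 2618, n = 2968; a·n₀/n = 274·2618/2968 = 241.6887; c·n₁/n = 826·350/2968 = 97.4057
Stratum 2 (≥ 50 years): n₁ = 3466, n₀ = 621, n = 4087; a·n₀/n = 1540·621/4087 = 233.9956; c·n₁/n = 97·3466/4087 = 82.2613
RR_MH = (241.6887 + 233.9956) / (97.4057 + 82.2613) = 475.6843 / 179.6670 = 2.64759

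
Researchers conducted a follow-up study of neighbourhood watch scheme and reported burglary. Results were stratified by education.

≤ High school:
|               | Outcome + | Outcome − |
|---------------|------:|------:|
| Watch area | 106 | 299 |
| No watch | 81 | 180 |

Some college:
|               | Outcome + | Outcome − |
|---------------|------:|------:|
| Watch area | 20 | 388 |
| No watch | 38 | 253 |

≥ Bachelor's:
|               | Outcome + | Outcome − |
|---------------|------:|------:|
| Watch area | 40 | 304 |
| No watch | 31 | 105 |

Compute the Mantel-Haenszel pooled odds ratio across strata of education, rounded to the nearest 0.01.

0.58

OR_MH = Σ(aᵢdᵢ/nᵢ) / Σ(bᵢcᵢ/nᵢ), where nᵢ is the stratum total.
Stratum 1 (≤ High school): n = 666; a·d/n = 106·180/666 = 28.6486; b·c/n = 299·81/666 = 36.3649
Stratum 2 (Some college): n = 699; a·d/n = 20·253/699 = 7.2389; b·c/n = 388·38/699 = 21.0930
Stratum 3 (≥ Bachelor's): n = 480; a·d/n = 40·105/480 = 8.7500; b·c/n = 304·31/480 = 19.6333
OR_MH = (28.6486 + 7.2389 + 8.7500) / (36.3649 + 21.0930 + 19.6333) = 44.6376 / 77.0912 = 0.57902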